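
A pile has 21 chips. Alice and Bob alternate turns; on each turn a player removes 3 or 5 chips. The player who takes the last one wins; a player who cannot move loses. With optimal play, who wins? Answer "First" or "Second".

First

Mark each pile size as W (mover wins) or L (mover loses):
i:   0  1  2  3  4  5  6  7  8  9 10 11 12 13 14 15 16 17 18 19 20 21
     L  L  L  W  W  W  W  W  L  L  L  W  W  W  W  W  L  L  L  W  W  W
Position 21 is W, so the first player wins.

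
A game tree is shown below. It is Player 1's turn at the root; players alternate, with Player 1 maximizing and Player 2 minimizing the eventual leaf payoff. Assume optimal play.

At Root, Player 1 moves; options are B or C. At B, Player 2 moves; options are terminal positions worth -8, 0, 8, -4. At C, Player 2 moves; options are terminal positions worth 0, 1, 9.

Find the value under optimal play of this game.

B (Player 2): min(-8, 0, 8, -4) = -8
C (Player 2): min(0, 1, 9) = 0
Root (Player 1): max(-8, 0) = 0

0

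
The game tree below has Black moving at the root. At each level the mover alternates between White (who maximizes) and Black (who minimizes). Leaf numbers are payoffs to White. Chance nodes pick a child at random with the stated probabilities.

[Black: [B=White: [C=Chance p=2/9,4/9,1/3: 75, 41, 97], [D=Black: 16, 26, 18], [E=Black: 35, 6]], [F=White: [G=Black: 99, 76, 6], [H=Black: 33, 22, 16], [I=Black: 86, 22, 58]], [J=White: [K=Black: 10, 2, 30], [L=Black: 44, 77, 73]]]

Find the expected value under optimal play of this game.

22

C (Chance): 2/9·75 + 4/9·41 + 1/3·97 = 67.22
D (Black): min(16, 26, 18) = 16
E (Black): min(35, 6) = 6
B (White): max(67.22, 16, 6) = 67.22
G (Black): min(99, 76, 6) = 6
H (Black): min(33, 22, 16) = 16
I (Black): min(86, 22, 58) = 22
F (White): max(6, 16, 22) = 22
K (Black): min(10, 2, 30) = 2
L (Black): min(44, 77, 73) = 44
J (White): max(2, 44) = 44
Root (Black): min(67.22, 22, 44) = 22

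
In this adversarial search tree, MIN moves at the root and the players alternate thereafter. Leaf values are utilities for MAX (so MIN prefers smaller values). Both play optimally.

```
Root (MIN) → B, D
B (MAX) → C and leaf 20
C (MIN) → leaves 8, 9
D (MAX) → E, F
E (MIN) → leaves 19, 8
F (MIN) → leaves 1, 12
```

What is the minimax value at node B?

C: min(8, 9) = 8
B: max(8, 20) = 20

20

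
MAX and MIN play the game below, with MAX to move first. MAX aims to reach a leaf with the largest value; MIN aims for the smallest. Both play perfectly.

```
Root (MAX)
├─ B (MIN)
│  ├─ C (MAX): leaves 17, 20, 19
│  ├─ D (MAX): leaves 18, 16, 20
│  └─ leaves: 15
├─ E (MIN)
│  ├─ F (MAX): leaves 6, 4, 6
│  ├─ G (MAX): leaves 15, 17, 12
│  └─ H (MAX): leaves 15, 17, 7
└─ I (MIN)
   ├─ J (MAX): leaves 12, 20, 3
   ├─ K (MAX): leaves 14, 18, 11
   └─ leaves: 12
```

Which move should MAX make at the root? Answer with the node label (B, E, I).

B

C (MAX): max(17, 20, 19) = 20
D (MAX): max(18, 16, 20) = 20
B (MIN): min(20, 20, 15) = 15
F (MAX): max(6, 4, 6) = 6
G (MAX): max(15, 17, 12) = 17
H (MAX): max(15, 17, 7) = 17
E (MIN): min(6, 17, 17) = 6
J (MAX): max(12, 20, 3) = 20
K (MAX): max(14, 18, 11) = 18
I (MIN): min(20, 18, 12) = 12
Root (MAX): max(15, 6, 12) = 15
MAX picks the child with the highest value: B (value 15).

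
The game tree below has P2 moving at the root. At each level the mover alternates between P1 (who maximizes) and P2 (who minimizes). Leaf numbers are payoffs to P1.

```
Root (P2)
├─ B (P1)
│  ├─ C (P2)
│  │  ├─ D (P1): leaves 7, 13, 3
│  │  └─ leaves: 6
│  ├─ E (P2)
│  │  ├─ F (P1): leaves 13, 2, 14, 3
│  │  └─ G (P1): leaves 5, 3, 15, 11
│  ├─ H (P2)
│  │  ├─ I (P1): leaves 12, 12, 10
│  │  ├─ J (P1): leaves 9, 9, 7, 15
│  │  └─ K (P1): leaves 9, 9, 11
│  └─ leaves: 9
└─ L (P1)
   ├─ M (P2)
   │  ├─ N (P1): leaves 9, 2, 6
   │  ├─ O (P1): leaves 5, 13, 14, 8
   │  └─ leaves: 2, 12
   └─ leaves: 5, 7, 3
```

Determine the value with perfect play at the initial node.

D (P1): max(7, 13, 3) = 13
C (P2): min(13, 6) = 6
F (P1): max(13, 2, 14, 3) = 14
G (P1): max(5, 3, 15, 11) = 15
E (P2): min(14, 15) = 14
I (P1): max(12, 12, 10) = 12
J (P1): max(9, 9, 7, 15) = 15
K (P1): max(9, 9, 11) = 11
H (P2): min(12, 15, 11) = 11
B (P1): max(6, 14, 11, 9) = 14
N (P1): max(9, 2, 6) = 9
O (P1): max(5, 13, 14, 8) = 14
M (P2): min(9, 14, 2, 12) = 2
L (P1): max(2, 5, 7, 3) = 7
Root (P2): min(14, 7) = 7

7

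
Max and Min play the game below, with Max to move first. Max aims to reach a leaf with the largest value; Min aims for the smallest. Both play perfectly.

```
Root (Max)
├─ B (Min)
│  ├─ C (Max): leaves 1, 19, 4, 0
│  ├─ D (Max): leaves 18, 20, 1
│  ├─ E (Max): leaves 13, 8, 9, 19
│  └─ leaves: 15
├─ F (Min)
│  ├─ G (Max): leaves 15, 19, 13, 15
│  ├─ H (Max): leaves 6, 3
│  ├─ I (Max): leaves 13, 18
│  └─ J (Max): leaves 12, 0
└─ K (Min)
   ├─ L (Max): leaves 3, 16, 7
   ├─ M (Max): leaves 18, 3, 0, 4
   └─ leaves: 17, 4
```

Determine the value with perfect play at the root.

15

C (Max): max(1, 19, 4, 0) = 19
D (Max): max(18, 20, 1) = 20
E (Max): max(13, 8, 9, 19) = 19
B (Min): min(19, 20, 19, 15) = 15
G (Max): max(15, 19, 13, 15) = 19
H (Max): max(6, 3) = 6
I (Max): max(13, 18) = 18
J (Max): max(12, 0) = 12
F (Min): min(19, 6, 18, 12) = 6
L (Max): max(3, 16, 7) = 16
M (Max): max(18, 3, 0, 4) = 18
K (Min): min(16, 18, 17, 4) = 4
Root (Max): max(15, 6, 4) = 15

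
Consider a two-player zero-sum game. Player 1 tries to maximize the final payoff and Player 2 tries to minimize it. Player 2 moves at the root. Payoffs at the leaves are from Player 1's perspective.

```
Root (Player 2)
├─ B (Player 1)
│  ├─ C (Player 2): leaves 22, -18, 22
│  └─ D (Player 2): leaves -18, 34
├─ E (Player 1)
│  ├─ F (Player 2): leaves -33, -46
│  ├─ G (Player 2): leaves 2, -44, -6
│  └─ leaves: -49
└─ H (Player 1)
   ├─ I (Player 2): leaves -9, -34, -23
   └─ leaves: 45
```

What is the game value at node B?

-18

C: min(22, -18, 22) = -18
D: min(-18, 34) = -18
B: max(-18, -18) = -18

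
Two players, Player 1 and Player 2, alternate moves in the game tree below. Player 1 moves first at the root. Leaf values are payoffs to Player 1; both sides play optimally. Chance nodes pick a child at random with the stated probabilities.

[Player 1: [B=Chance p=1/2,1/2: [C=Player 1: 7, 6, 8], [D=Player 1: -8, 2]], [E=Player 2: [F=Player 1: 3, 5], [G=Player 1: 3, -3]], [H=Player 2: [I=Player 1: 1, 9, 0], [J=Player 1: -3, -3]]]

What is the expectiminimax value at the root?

C (Player 1): max(7, 6, 8) = 8
D (Player 1): max(-8, 2) = 2
B (Chance): 1/2·8 + 1/2·2 = 5
F (Player 1): max(3, 5) = 5
G (Player 1): max(3, -3) = 3
E (Player 2): min(5, 3) = 3
I (Player 1): max(1, 9, 0) = 9
J (Player 1): max(-3, -3) = -3
H (Player 2): min(9, -3) = -3
Root (Player 1): max(5, 3, -3) = 5

5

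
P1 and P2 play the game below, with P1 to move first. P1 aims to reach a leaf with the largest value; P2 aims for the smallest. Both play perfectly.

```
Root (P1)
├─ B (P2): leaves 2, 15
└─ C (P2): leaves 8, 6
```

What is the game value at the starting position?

B (P2): min(2, 15) = 2
C (P2): min(8, 6) = 6
Root (P1): max(2, 6) = 6

6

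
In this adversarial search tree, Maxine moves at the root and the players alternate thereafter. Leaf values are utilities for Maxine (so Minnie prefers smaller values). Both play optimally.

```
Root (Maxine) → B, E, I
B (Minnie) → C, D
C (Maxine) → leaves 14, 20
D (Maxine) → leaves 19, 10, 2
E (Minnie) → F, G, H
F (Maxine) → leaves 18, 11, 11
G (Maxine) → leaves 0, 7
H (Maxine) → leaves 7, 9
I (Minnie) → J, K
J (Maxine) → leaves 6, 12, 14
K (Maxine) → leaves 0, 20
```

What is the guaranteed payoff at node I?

14

J: max(6, 12, 14) = 14
K: max(0, 20) = 20
I: min(14, 20) = 14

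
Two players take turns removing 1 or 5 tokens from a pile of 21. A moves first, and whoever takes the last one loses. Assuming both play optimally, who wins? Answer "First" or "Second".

Second

Compute winning (W) and losing (L) positions by backward induction:
i:   0  1  2  3  4  5  6  7  8  9 10 11 12 13 14 15 16 17 18 19 20 21
     W  L  W  L  W  L  W  L  W  L  W  L  W  L  W  L  W  L  W  L  W  L
Position 21 is L, so the second player wins.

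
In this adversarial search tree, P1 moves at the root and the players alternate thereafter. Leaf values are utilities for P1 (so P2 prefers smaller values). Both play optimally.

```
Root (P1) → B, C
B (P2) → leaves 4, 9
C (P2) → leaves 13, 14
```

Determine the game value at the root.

13

B (P2): min(4, 9) = 4
C (P2): min(13, 14) = 13
Root (P1): max(4, 13) = 13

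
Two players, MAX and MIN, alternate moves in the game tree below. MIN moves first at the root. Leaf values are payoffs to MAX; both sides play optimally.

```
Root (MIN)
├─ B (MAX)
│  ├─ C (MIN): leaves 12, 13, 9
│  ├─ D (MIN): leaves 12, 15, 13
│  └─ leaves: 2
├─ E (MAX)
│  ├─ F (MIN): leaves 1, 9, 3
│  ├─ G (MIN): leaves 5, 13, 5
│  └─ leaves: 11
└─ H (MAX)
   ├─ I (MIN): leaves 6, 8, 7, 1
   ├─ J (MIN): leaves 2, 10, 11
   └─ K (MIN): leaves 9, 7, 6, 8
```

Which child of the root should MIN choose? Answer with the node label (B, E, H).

H

C (MIN): min(12, 13, 9) = 9
D (MIN): min(12, 15, 13) = 12
B (MAX): max(9, 12, 2) = 12
F (MIN): min(1, 9, 3) = 1
G (MIN): min(5, 13, 5) = 5
E (MAX): max(1, 5, 11) = 11
I (MIN): min(6, 8, 7, 1) = 1
J (MIN): min(2, 10, 11) = 2
K (MIN): min(9, 7, 6, 8) = 6
H (MAX): max(1, 2, 6) = 6
Root (MIN): min(12, 11, 6) = 6
MIN picks the child with the lowest value: H (value 6).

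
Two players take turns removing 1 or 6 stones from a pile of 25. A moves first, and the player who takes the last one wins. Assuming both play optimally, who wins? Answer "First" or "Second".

Positions where the player to move wins (W) vs loses (L):
i:   0  1  2  3  4  5  6  7  8  9 10 11 12 13 14 15 16 17 18 19 20 21 22 23 24 25
     L  W  L  W  L  W  W  L  W  L  W  L  W  W  L  W  L  W  L  W  W  L  W  L  W  L
Position 25 is L, so the second player wins.

Second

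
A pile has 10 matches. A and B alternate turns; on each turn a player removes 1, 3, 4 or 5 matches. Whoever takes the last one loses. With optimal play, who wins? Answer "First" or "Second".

First

Compute winning (W) and losing (L) positions by backward induction:
i:   0  1  2  3  4  5  6  7  8  9 10
     W  L  W  L  W  W  W  W  W  L  W
Position 10 is W, so the first player wins.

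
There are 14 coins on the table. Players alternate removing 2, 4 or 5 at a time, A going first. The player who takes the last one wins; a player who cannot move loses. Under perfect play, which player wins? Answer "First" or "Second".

Second

Positions where the player to move wins (W) vs loses (L):
i:   0  1  2  3  4  5  6  7  8  9 10 11 12 13 14
     L  L  W  W  W  W  W  L  L  W  W  W  W  W  L
Position 14 is L, so the second player wins.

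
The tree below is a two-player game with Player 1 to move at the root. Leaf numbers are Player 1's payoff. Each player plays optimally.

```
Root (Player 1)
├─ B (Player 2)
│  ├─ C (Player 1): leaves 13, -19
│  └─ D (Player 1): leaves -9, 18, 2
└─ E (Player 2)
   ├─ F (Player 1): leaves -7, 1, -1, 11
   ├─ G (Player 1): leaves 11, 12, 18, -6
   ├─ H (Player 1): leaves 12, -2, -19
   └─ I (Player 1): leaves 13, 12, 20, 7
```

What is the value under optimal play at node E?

F: max(-7, 1, -1, 11) = 11
G: max(11, 12, 18, -6) = 18
H: max(12, -2, -19) = 12
I: max(13, 12, 20, 7) = 20
E: min(11, 18, 12, 20) = 11

11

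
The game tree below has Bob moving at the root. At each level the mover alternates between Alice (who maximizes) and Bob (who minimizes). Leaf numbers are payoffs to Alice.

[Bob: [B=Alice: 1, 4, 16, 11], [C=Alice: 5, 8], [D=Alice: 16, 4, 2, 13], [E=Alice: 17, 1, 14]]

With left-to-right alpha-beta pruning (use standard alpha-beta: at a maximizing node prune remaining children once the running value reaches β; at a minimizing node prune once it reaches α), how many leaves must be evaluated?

8

B [α=-∞,β=+∞]: v=16
C [α=-∞,β=16]: v=8
D [α=-∞,β=8]: v=16 after child 1 ≥ β → β-cutoff, skip 3
E [α=-∞,β=8]: v=17 after child 1 ≥ β → β-cutoff, skip 2
Root [α=-∞,β=+∞]: v=8
Leaves evaluated: 8 of 13.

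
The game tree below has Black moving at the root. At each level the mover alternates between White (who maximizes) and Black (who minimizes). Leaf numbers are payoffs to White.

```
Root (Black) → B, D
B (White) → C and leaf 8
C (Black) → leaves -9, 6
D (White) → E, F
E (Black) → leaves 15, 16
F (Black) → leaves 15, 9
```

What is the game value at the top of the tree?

8

C (Black): min(-9, 6) = -9
B (White): max(-9, 8) = 8
E (Black): min(15, 16) = 15
F (Black): min(15, 9) = 9
D (White): max(15, 9) = 15
Root (Black): min(8, 15) = 8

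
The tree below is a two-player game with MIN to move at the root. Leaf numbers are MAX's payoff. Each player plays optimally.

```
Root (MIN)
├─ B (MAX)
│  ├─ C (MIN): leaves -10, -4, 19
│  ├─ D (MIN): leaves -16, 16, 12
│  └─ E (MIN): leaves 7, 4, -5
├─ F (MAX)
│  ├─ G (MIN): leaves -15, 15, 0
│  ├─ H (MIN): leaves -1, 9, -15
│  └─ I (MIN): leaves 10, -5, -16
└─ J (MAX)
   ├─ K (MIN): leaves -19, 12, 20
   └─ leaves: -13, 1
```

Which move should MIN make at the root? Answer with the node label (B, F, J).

F

C (MIN): min(-10, -4, 19) = -10
D (MIN): min(-16, 16, 12) = -16
E (MIN): min(7, 4, -5) = -5
B (MAX): max(-10, -16, -5) = -5
G (MIN): min(-15, 15, 0) = -15
H (MIN): min(-1, 9, -15) = -15
I (MIN): min(10, -5, -16) = -16
F (MAX): max(-15, -15, -16) = -15
K (MIN): min(-19, 12, 20) = -19
J (MAX): max(-19, -13, 1) = 1
Root (MIN): min(-5, -15, 1) = -15
MIN picks the child with the lowest value: F (value -15).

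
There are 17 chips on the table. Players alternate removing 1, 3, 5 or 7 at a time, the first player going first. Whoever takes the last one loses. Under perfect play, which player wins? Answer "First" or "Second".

i:   0  1  2  3  4  5  6  7  8  9 10 11 12 13 14 15 16 17
     W  L  W  L  W  L  W  L  W  L  W  L  W  L  W  L  W  L
Position 17 is L, so the second player wins.

Second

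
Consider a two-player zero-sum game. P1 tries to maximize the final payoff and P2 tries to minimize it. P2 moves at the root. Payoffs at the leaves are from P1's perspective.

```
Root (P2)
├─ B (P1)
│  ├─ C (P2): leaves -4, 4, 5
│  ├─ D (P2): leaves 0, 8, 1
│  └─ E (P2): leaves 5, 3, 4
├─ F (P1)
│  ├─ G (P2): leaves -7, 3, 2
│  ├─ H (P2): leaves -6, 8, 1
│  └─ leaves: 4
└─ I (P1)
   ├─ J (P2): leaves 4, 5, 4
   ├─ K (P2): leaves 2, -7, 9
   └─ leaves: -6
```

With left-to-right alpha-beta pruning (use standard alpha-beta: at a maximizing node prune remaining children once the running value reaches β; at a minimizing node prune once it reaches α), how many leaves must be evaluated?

19

C [α=-∞,β=+∞]: v=-4
D [α=-4,β=+∞]: v=0
E [α=0,β=+∞]: v=3
B [α=-∞,β=+∞]: v=3
G [α=-∞,β=3]: v=-7
H [α=-7,β=3]: v=-6
F [α=-∞,β=3]: v=4
J [α=-∞,β=3]: v=4
I [α=-∞,β=3]: v=4 after child 1 ≥ β → β-cutoff, skip 2
Root [α=-∞,β=+∞]: v=3
Leaves evaluated: 19 of 23.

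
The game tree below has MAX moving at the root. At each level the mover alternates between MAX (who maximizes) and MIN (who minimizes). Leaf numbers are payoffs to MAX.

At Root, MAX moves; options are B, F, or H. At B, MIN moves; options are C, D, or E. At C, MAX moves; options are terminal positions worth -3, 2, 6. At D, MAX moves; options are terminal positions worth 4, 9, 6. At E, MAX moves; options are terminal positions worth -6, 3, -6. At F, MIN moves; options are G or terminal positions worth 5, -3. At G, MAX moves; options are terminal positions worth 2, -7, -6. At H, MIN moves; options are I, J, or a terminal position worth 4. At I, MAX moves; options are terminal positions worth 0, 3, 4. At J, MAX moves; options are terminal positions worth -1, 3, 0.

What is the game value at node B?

C: max(-3, 2, 6) = 6
D: max(4, 9, 6) = 9
E: max(-6, 3, -6) = 3
B: min(6, 9, 3) = 3

3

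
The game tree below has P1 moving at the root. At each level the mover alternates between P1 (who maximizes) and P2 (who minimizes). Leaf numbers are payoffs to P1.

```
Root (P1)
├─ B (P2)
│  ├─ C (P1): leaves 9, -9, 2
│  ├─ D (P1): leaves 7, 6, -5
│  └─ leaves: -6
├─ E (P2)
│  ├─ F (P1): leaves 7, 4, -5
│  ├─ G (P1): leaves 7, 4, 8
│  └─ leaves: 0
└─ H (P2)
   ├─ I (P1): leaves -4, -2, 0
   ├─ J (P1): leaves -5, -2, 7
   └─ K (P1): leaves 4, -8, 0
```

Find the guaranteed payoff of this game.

0

C (P1): max(9, -9, 2) = 9
D (P1): max(7, 6, -5) = 7
B (P2): min(9, 7, -6) = -6
F (P1): max(7, 4, -5) = 7
G (P1): max(7, 4, 8) = 8
E (P2): min(7, 8, 0) = 0
I (P1): max(-4, -2, 0) = 0
J (P1): max(-5, -2, 7) = 7
K (P1): max(4, -8, 0) = 4
H (P2): min(0, 7, 4) = 0
Root (P1): max(-6, 0, 0) = 0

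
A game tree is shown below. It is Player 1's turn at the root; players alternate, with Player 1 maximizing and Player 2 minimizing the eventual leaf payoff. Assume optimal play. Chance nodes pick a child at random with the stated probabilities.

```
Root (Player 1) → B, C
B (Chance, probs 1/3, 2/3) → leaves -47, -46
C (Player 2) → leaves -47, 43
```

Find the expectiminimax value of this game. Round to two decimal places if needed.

-46.33

B (Chance): 1/3·-47 + 2/3·-46 = -46.33
C (Player 2): min(-47, 43) = -47
Root (Player 1): max(-46.33, -47) = -46.33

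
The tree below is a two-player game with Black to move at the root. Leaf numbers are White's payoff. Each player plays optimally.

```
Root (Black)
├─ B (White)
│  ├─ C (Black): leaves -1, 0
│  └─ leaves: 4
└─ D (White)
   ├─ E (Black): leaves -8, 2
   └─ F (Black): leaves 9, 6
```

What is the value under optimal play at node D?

6

E: min(-8, 2) = -8
F: min(9, 6) = 6
D: max(-8, 6) = 6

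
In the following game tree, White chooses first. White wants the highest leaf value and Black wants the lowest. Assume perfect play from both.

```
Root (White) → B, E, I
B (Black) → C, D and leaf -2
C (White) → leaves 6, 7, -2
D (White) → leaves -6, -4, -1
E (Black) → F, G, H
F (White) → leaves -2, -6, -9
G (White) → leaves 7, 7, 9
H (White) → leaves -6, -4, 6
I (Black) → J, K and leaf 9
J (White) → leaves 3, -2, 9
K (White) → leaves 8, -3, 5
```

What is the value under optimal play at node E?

-2

F: max(-2, -6, -9) = -2
G: max(7, 7, 9) = 9
H: max(-6, -4, 6) = 6
E: min(-2, 9, 6) = -2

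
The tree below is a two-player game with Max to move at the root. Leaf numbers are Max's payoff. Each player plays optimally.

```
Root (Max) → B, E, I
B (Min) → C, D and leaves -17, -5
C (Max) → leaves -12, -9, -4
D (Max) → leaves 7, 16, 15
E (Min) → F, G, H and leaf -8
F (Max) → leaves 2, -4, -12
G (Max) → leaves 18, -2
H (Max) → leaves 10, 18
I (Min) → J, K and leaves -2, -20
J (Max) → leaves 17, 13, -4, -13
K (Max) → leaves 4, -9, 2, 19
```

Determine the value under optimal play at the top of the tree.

C (Max): max(-12, -9, -4) = -4
D (Max): max(7, 16, 15) = 16
B (Min): min(-4, 16, -17, -5) = -17
F (Max): max(2, -4, -12) = 2
G (Max): max(18, -2) = 18
H (Max): max(10, 18) = 18
E (Min): min(2, 18, 18, -8) = -8
J (Max): max(17, 13, -4, -13) = 17
K (Max): max(4, -9, 2, 19) = 19
I (Min): min(17, 19, -2, -20) = -20
Root (Max): max(-17, -8, -20) = -8

-8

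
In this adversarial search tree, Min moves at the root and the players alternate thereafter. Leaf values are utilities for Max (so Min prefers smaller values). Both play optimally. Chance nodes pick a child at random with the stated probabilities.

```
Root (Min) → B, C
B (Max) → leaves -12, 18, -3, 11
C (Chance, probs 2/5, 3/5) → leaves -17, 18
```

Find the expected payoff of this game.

B (Max): max(-12, 18, -3, 11) = 18
C (Chance): 2/5·-17 + 3/5·18 = 4
Root (Min): min(18, 4) = 4

4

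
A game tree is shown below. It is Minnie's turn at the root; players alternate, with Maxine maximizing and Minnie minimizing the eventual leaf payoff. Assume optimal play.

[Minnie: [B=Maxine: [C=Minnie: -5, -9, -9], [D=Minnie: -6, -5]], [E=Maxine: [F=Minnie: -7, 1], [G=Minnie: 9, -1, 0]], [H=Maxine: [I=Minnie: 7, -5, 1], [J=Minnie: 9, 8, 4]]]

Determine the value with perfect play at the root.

C (Minnie): min(-5, -9, -9) = -9
D (Minnie): min(-6, -5) = -6
B (Maxine): max(-9, -6) = -6
F (Minnie): min(-7, 1) = -7
G (Minnie): min(9, -1, 0) = -1
E (Maxine): max(-7, -1) = -1
I (Minnie): min(7, -5, 1) = -5
J (Minnie): min(9, 8, 4) = 4
H (Maxine): max(-5, 4) = 4
Root (Minnie): min(-6, -1, 4) = -6

-6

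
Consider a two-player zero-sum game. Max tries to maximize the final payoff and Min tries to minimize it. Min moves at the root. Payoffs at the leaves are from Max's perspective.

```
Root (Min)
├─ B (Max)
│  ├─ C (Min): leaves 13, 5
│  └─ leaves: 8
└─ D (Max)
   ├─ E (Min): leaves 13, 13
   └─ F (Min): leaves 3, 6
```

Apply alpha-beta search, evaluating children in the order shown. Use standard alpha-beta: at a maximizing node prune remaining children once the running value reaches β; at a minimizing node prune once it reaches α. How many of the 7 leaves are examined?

5

C [α=-∞,β=+∞]: v=5
B [α=-∞,β=+∞]: v=8
E [α=-∞,β=8]: v=13
D [α=-∞,β=8]: v=13 after child 1 ≥ β → β-cutoff, skip 1
Root [α=-∞,β=+∞]: v=8
Leaves evaluated: 5 of 7.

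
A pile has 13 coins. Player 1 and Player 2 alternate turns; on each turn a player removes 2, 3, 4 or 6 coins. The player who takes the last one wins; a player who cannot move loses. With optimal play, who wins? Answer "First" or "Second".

W/L table (W = player to move can force a win):
i:   0  1  2  3  4  5  6  7  8  9 10 11 12 13
     L  L  W  W  W  W  W  W  L  L  W  W  W  W
Position 13 is W, so the first player wins.

First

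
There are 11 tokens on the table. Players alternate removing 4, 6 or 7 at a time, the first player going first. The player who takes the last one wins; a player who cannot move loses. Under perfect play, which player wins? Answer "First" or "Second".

Second

W/L table (W = player to move can force a win):
i:   0  1  2  3  4  5  6  7  8  9 10 11
     L  L  L  L  W  W  W  W  W  W  W  L
Position 11 is L, so the second player wins.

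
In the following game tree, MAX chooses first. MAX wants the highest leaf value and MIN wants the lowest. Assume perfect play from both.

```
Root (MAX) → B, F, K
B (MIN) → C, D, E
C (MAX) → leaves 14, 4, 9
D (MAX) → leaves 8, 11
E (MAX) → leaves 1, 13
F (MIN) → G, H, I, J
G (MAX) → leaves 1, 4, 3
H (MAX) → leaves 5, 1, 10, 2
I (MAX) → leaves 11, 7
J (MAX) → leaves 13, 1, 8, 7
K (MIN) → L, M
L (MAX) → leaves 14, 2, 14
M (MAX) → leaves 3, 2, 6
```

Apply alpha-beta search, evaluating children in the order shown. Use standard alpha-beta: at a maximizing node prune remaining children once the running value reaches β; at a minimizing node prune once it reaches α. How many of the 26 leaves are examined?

16

C [α=-∞,β=+∞]: v=14
D [α=-∞,β=14]: v=11
E [α=-∞,β=11]: v=13
B [α=-∞,β=+∞]: v=11
G [α=11,β=+∞]: v=4
F [α=11,β=+∞]: v=4 after child 1 ≤ α → α-cutoff, skip 3
L [α=11,β=+∞]: v=14
M [α=11,β=14]: v=6
K [α=11,β=+∞]: v=6
Root [α=-∞,β=+∞]: v=11
Leaves evaluated: 16 of 26.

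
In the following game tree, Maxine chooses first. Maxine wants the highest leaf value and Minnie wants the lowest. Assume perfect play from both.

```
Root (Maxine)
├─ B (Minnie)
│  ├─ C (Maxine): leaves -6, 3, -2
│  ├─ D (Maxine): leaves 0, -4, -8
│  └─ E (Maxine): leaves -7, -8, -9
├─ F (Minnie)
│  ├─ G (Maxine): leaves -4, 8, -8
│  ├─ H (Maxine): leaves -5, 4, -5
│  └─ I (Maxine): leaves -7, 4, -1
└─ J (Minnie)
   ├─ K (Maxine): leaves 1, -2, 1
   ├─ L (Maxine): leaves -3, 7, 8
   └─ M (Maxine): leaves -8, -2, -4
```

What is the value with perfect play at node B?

C: max(-6, 3, -2) = 3
D: max(0, -4, -8) = 0
E: max(-7, -8, -9) = -7
B: min(3, 0, -7) = -7

-7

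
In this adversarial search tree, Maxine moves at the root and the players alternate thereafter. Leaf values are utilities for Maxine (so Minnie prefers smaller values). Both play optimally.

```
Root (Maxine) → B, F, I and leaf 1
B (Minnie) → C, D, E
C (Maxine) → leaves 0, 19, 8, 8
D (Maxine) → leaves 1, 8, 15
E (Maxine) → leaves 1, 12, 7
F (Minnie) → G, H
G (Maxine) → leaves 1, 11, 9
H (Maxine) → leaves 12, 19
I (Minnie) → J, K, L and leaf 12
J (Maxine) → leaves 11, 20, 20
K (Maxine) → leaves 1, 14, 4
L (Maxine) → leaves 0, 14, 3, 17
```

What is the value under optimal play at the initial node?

C (Maxine): max(0, 19, 8, 8) = 19
D (Maxine): max(1, 8, 15) = 15
E (Maxine): max(1, 12, 7) = 12
B (Minnie): min(19, 15, 12) = 12
G (Maxine): max(1, 11, 9) = 11
H (Maxine): max(12, 19) = 19
F (Minnie): min(11, 19) = 11
J (Maxine): max(11, 20, 20) = 20
K (Maxine): max(1, 14, 4) = 14
L (Maxine): max(0, 14, 3, 17) = 17
I (Minnie): min(20, 14, 17, 12) = 12
Root (Maxine): max(12, 11, 12, 1) = 12

12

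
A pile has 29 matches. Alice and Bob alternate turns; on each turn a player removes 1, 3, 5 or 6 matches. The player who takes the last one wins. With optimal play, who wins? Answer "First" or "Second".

First

i:   0  1  2  3  4  5  6  7  8  9 10 11 12 13 14 15 16 17 18 19 20 21 22 23 24 25 26 27 28 29
     L  W  L  W  L  W  W  W  W  W  W  L  W  L  W  L  W  W  W  W  W  W  L  W  L  W  L  W  W  W
Position 29 is W, so the first player wins.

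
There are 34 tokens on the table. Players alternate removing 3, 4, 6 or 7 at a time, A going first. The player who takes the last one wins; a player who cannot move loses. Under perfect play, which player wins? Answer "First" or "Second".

i:   0  1  2  3  4  5  6  7  8  9 10 11 12 13 14 15 16 17 18 19 20 21 22 23 24 25 26 27 28 29 30 31 32 33 34
     L  L  L  W  W  W  W  W  W  W  L  L  L  W  W  W  W  W  W  W  L  L  L  W  W  W  W  W  W  W  L  L  L  W  W
Position 34 is W, so the first player wins.

First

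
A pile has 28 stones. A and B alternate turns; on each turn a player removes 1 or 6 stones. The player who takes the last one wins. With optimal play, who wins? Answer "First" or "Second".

Second

Positions where the player to move wins (W) vs loses (L):
i:   0  1  2  3  4  5  6  7  8  9 10 11 12 13 14 15 16 17 18 19 20 21 22 23 24 25 26 27 28
     L  W  L  W  L  W  W  L  W  L  W  L  W  W  L  W  L  W  L  W  W  L  W  L  W  L  W  W  L
Position 28 is L, so the second player wins.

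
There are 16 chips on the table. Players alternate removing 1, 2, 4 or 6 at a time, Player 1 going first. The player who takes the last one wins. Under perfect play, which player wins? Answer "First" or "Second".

Mark each pile size as W (mover wins) or L (mover loses):
i:   0  1  2  3  4  5  6  7  8  9 10 11 12 13 14 15 16
     L  W  W  L  W  W  W  W  L  W  W  L  W  W  W  W  L
Position 16 is L, so the second player wins.

Second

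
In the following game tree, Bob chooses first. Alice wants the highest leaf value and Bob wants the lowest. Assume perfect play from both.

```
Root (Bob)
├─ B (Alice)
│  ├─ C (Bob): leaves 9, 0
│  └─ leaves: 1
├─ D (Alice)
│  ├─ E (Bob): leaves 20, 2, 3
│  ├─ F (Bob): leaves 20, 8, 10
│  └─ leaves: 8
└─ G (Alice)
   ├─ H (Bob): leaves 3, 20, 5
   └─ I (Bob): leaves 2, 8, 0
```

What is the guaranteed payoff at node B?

C: min(9, 0) = 0
B: max(0, 1) = 1

1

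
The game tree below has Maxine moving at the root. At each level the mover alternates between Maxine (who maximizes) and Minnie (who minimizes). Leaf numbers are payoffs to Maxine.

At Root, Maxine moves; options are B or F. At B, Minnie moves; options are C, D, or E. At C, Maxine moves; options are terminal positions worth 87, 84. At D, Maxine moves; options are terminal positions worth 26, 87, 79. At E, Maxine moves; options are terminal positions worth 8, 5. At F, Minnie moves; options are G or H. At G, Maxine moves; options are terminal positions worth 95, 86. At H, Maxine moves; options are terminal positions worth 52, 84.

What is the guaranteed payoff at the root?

84

C (Maxine): max(87, 84) = 87
D (Maxine): max(26, 87, 79) = 87
E (Maxine): max(8, 5) = 8
B (Minnie): min(87, 87, 8) = 8
G (Maxine): max(95, 86) = 95
H (Maxine): max(52, 84) = 84
F (Minnie): min(95, 84) = 84
Root (Maxine): max(8, 84) = 84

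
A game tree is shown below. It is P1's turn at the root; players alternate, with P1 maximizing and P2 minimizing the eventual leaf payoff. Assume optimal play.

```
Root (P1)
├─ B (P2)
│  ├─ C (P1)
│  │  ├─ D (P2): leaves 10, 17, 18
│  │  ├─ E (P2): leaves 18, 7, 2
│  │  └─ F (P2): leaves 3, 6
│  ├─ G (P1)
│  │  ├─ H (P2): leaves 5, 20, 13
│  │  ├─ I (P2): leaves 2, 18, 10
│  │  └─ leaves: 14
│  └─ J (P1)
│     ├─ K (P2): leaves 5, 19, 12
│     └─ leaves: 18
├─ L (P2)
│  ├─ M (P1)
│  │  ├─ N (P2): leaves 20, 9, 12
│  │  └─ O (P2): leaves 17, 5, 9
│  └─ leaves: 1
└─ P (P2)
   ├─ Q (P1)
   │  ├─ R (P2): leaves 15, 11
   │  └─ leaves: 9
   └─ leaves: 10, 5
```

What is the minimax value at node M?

N: min(20, 9, 12) = 9
O: min(17, 5, 9) = 5
M: max(9, 5) = 9

9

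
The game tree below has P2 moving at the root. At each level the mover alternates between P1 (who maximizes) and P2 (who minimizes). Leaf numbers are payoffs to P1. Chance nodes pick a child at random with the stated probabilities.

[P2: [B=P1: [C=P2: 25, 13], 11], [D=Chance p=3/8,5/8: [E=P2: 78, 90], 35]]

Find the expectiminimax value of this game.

C (P2): min(25, 13) = 13
B (P1): max(13, 11) = 13
E (P2): min(78, 90) = 78
D (Chance): 3/8·78 + 5/8·35 = 51.12
Root (P2): min(13, 51.12) = 13

13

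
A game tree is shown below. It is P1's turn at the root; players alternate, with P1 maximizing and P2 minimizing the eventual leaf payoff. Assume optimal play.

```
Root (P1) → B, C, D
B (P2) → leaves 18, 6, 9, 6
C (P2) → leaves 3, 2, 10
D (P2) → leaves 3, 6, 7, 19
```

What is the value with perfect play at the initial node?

6

B (P2): min(18, 6, 9, 6) = 6
C (P2): min(3, 2, 10) = 2
D (P2): min(3, 6, 7, 19) = 3
Root (P1): max(6, 2, 3) = 6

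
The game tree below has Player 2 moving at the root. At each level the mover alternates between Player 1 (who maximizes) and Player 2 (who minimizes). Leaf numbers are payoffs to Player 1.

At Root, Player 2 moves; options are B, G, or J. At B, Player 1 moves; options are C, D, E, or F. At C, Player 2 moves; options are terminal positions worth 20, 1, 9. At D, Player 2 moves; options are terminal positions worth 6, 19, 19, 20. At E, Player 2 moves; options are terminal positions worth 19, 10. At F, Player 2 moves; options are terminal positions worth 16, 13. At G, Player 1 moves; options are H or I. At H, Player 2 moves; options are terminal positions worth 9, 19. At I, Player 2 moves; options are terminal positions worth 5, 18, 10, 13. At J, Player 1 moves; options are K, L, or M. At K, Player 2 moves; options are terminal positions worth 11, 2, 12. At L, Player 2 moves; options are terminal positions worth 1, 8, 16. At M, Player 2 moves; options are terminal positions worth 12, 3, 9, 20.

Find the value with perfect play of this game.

3

C (Player 2): min(20, 1, 9) = 1
D (Player 2): min(6, 19, 19, 20) = 6
E (Player 2): min(19, 10) = 10
F (Player 2): min(16, 13) = 13
B (Player 1): max(1, 6, 10, 13) = 13
H (Player 2): min(9, 19) = 9
I (Player 2): min(5, 18, 10, 13) = 5
G (Player 1): max(9, 5) = 9
K (Player 2): min(11, 2, 12) = 2
L (Player 2): min(1, 8, 16) = 1
M (Player 2): min(12, 3, 9, 20) = 3
J (Player 1): max(2, 1, 3) = 3
Root (Player 2): min(13, 9, 3) = 3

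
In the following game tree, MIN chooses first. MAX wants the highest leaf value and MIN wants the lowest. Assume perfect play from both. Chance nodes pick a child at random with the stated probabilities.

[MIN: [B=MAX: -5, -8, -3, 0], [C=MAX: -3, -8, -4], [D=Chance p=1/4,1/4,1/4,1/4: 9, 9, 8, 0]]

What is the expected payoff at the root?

B (MAX): max(-5, -8, -3, 0) = 0
C (MAX): max(-3, -8, -4) = -3
D (Chance): 1/4·9 + 1/4·9 + 1/4·8 + 1/4·0 = 6.5
Root (MIN): min(0, -3, 6.5) = -3

-3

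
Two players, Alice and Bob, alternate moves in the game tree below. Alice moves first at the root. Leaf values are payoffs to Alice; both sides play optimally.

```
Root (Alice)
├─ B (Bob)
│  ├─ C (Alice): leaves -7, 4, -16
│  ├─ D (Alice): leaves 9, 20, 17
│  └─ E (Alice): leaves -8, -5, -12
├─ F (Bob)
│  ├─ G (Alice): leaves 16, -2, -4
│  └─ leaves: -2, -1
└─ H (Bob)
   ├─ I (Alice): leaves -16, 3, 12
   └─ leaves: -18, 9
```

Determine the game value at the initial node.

C (Alice): max(-7, 4, -16) = 4
D (Alice): max(9, 20, 17) = 20
E (Alice): max(-8, -5, -12) = -5
B (Bob): min(4, 20, -5) = -5
G (Alice): max(16, -2, -4) = 16
F (Bob): min(16, -2, -1) = -2
I (Alice): max(-16, 3, 12) = 12
H (Bob): min(12, -18, 9) = -18
Root (Alice): max(-5, -2, -18) = -2

-2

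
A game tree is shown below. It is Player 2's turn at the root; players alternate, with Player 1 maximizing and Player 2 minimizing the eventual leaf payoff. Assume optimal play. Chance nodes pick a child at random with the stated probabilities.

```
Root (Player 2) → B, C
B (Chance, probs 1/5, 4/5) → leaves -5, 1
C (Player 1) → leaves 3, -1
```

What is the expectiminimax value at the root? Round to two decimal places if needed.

-0.2

B (Chance): 1/5·-5 + 4/5·1 = -0.2
C (Player 1): max(3, -1) = 3
Root (Player 2): min(-0.2, 3) = -0.2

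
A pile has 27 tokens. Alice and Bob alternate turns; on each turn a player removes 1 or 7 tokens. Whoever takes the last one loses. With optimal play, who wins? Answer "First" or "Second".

Second

Positions where the player to move wins (W) vs loses (L):
i:   0  1  2  3  4  5  6  7  8  9 10 11 12 13 14 15 16 17 18 19 20 21 22 23 24 25 26 27
     W  L  W  L  W  L  W  L  W  L  W  L  W  L  W  L  W  L  W  L  W  L  W  L  W  L  W  L
Position 27 is L, so the second player wins.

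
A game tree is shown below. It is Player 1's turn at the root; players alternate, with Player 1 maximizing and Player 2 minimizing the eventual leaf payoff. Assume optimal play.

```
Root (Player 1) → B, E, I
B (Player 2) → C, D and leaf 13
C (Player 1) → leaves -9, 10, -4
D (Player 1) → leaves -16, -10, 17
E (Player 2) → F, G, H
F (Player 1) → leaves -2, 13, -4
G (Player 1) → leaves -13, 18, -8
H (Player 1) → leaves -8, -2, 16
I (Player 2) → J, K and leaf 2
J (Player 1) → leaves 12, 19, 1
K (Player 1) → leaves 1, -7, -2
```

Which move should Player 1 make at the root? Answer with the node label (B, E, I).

E

C (Player 1): max(-9, 10, -4) = 10
D (Player 1): max(-16, -10, 17) = 17
B (Player 2): min(10, 17, 13) = 10
F (Player 1): max(-2, 13, -4) = 13
G (Player 1): max(-13, 18, -8) = 18
H (Player 1): max(-8, -2, 16) = 16
E (Player 2): min(13, 18, 16) = 13
J (Player 1): max(12, 19, 1) = 19
K (Player 1): max(1, -7, -2) = 1
I (Player 2): min(19, 1, 2) = 1
Root (Player 1): max(10, 13, 1) = 13
Player 1 picks the child with the highest value: E (value 13).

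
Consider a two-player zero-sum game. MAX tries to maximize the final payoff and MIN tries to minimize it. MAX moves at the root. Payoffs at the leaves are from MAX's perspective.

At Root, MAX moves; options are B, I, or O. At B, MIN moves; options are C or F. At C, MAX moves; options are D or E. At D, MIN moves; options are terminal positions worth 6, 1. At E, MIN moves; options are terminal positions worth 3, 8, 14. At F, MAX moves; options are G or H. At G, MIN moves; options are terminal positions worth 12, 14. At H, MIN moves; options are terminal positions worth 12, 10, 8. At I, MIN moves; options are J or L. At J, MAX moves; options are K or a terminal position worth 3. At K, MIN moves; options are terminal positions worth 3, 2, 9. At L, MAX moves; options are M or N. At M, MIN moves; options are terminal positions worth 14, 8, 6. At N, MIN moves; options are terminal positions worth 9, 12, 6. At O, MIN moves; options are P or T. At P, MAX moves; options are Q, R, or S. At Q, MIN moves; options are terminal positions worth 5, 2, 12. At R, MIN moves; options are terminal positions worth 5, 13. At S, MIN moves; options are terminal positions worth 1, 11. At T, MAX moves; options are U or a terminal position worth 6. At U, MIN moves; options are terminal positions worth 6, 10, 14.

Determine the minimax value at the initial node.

D (MIN): min(6, 1) = 1
E (MIN): min(3, 8, 14) = 3
C (MAX): max(1, 3) = 3
G (MIN): min(12, 14) = 12
H (MIN): min(12, 10, 8) = 8
F (MAX): max(12, 8) = 12
B (MIN): min(3, 12) = 3
K (MIN): min(3, 2, 9) = 2
J (MAX): max(2, 3) = 3
M (MIN): min(14, 8, 6) = 6
N (MIN): min(9, 12, 6) = 6
L (MAX): max(6, 6) = 6
I (MIN): min(3, 6) = 3
Q (MIN): min(5, 2, 12) = 2
R (MIN): min(5, 13) = 5
S (MIN): min(1, 11) = 1
P (MAX): max(2, 5, 1) = 5
U (MIN): min(6, 10, 14) = 6
T (MAX): max(6, 6) = 6
O (MIN): min(5, 6) = 5
Root (MAX): max(3, 3, 5) = 5

5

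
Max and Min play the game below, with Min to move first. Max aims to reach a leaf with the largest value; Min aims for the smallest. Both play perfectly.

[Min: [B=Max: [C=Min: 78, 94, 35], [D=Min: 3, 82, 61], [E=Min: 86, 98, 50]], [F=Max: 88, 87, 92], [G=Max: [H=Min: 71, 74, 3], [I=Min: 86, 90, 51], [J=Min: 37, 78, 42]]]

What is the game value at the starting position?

50

C (Min): min(78, 94, 35) = 35
D (Min): min(3, 82, 61) = 3
E (Min): min(86, 98, 50) = 50
B (Max): max(35, 3, 50) = 50
F (Max): max(88, 87, 92) = 92
H (Min): min(71, 74, 3) = 3
I (Min): min(86, 90, 51) = 51
J (Min): min(37, 78, 42) = 37
G (Max): max(3, 51, 37) = 51
Root (Min): min(50, 92, 51) = 50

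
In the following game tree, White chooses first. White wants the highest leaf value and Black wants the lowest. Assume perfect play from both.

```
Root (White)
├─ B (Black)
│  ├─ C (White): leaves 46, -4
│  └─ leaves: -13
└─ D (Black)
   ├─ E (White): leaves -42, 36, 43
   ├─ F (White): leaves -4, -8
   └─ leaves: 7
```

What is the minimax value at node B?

-13

C: max(46, -4) = 46
B: min(46, -13) = -13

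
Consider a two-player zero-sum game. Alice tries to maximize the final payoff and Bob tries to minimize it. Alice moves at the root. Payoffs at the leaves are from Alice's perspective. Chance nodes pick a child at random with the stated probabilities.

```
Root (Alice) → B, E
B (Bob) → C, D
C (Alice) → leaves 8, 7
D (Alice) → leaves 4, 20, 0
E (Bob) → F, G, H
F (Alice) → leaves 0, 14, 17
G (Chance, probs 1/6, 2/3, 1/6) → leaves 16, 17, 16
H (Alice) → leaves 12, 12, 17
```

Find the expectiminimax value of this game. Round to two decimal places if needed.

C (Alice): max(8, 7) = 8
D (Alice): max(4, 20, 0) = 20
B (Bob): min(8, 20) = 8
F (Alice): max(0, 14, 17) = 17
G (Chance): 1/6·16 + 2/3·17 + 1/6·16 = 16.67
H (Alice): max(12, 12, 17) = 17
E (Bob): min(17, 16.67, 17) = 16.67
Root (Alice): max(8, 16.67) = 16.67

16.67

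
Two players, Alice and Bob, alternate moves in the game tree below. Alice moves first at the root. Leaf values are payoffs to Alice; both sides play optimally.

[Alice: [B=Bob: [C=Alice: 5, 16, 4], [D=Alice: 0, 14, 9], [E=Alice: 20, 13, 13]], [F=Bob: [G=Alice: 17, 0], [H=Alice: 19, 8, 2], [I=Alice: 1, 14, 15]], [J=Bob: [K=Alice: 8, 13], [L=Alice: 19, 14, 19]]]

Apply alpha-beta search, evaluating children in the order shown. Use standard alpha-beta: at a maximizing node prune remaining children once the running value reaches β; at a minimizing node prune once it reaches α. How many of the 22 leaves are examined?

C [α=-∞,β=+∞]: v=16
D [α=-∞,β=16]: v=14
E [α=-∞,β=14]: v=20 after child 1 ≥ β → β-cutoff, skip 2
B [α=-∞,β=+∞]: v=14
G [α=14,β=+∞]: v=17
H [α=14,β=17]: v=19 after child 1 ≥ β → β-cutoff, skip 2
I [α=14,β=17]: v=15
F [α=14,β=+∞]: v=15
K [α=15,β=+∞]: v=13
J [α=15,β=+∞]: v=13 after child 1 ≤ α → α-cutoff, skip 1
Root [α=-∞,β=+∞]: v=15
Leaves evaluated: 15 of 22.

15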